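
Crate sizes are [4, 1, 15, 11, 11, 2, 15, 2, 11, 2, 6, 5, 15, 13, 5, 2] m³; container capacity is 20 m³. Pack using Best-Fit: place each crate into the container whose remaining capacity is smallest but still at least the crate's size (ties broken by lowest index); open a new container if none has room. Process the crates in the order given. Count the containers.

7 containers

container 1: place 4 m³, 16 m³ left
container 1: place 1 m³, 15 m³ left
container 1: place 15 m³, 0 m³ left
container 2: place 11 m³, 9 m³ left
container 3: place 11 m³, 9 m³ left
container 2: place 2 m³, 7 m³ left
container 4: place 15 m³, 5 m³ left
container 4: place 2 m³, 3 m³ left
container 5: place 11 m³, 9 m³ left
container 4: place 2 m³, 1 m³ left
container 2: place 6 m³, 1 m³ left
container 3: place 5 m³, 4 m³ left
container 6: place 15 m³, 5 m³ left
container 7: place 13 m³, 7 m³ left
container 6: place 5 m³, 0 m³ left
container 3: place 2 m³, 2 m³ left
Final containers: [4,1,15] [11,2,6] [11,5,2] [15,2,2] [11] [15,5] [13].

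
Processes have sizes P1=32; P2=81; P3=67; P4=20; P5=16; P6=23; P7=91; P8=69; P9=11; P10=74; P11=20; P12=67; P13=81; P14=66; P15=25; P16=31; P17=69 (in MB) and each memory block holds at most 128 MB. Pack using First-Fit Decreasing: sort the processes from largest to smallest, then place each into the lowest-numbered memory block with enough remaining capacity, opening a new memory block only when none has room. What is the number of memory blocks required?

9

Sorted descending: 91, 81, 81, 74, 69, 69, 67, 67, 66, 32, 31, 25, 23, 20, 20, 16, 11.
memory block 1: place 91 MB, 37 MB left
memory block 2: place 81 MB, 47 MB left
memory block 3: place 81 MB, 47 MB left
memory block 4: place 74 MB, 54 MB left
memory block 5: place 69 MB, 59 MB left
memory block 6: place 69 MB, 59 MB left
memory block 7: place 67 MB, 61 MB left
memory block 8: place 67 MB, 61 MB left
memory block 9: place 66 MB, 62 MB left
memory block 1: place 32 MB, 5 MB left
memory block 2: place 31 MB, 16 MB left
memory block 3: place 25 MB, 22 MB left
memory block 4: place 23 MB, 31 MB left
memory block 3: place 20 MB, 2 MB left
memory block 4: place 20 MB, 11 MB left
memory block 2: place 16 MB, 0 MB left
memory block 4: place 11 MB, 0 MB left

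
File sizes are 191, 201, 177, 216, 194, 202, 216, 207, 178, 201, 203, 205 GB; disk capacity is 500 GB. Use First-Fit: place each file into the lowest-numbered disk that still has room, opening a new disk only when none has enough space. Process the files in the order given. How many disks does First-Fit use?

Put 191 GB in disk 1; 309 GB remain.
Put 201 GB in disk 1; 108 GB remain.
Put 177 GB in disk 2; 323 GB remain.
Put 216 GB in disk 2; 107 GB remain.
Put 194 GB in disk 3; 306 GB remain.
Put 202 GB in disk 3; 104 GB remain.
Put 216 GB in disk 4; 284 GB remain.
Put 207 GB in disk 4; 77 GB remain.
Put 178 GB in disk 5; 322 GB remain.
Put 201 GB in disk 5; 121 GB remain.
Put 203 GB in disk 6; 297 GB remain.
Put 205 GB in disk 6; 92 GB remain.

6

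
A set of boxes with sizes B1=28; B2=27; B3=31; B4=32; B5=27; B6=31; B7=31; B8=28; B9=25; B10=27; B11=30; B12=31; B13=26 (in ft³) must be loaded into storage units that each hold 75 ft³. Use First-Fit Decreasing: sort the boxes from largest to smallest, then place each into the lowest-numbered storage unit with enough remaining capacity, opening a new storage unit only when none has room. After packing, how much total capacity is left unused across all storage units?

Sorted descending: 32, 31, 31, 31, 31, 30, 28, 28, 27, 27, 27, 26, 25.
32 ft³ → storage unit 1 (remaining 43 ft³)
31 ft³ → storage unit 1 (remaining 12 ft³)
31 ft³ → storage unit 2 (remaining 44 ft³)
31 ft³ → storage unit 2 (remaining 13 ft³)
31 ft³ → storage unit 3 (remaining 44 ft³)
30 ft³ → storage unit 3 (remaining 14 ft³)
28 ft³ → storage unit 4 (remaining 47 ft³)
28 ft³ → storage unit 4 (remaining 19 ft³)
27 ft³ → storage unit 5 (remaining 48 ft³)
27 ft³ → storage unit 5 (remaining 21 ft³)
27 ft³ → storage unit 6 (remaining 48 ft³)
26 ft³ → storage unit 6 (remaining 22 ft³)
25 ft³ → storage unit 7 (remaining 50 ft³)
7 storage units × 75 ft³ = 525 ft³; used 374 ft³; unused 151 ft³.

151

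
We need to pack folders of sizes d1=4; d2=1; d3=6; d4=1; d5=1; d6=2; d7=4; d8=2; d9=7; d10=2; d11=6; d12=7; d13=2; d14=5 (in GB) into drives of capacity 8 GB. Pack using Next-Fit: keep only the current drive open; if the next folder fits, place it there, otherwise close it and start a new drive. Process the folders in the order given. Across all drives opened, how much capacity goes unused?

6

drive 1: place d1 (4 GB), 4 GB left
drive 1: place d2 (1 GB), 3 GB left
drive 2: place d3 (6 GB), 2 GB left
drive 2: place d4 (1 GB), 1 GB left
drive 2: place d5 (1 GB), 0 GB left
drive 3: place d6 (2 GB), 6 GB left
drive 3: place d7 (4 GB), 2 GB left
drive 3: place d8 (2 GB), 0 GB left
drive 4: place d9 (7 GB), 1 GB left
drive 5: place d10 (2 GB), 6 GB left
drive 5: place d11 (6 GB), 0 GB left
drive 6: place d12 (7 GB), 1 GB left
drive 7: place d13 (2 GB), 6 GB left
drive 7: place d14 (5 GB), 1 GB left
7 drives × 8 GB = 56 GB; used 50 GB; unused 6 GB.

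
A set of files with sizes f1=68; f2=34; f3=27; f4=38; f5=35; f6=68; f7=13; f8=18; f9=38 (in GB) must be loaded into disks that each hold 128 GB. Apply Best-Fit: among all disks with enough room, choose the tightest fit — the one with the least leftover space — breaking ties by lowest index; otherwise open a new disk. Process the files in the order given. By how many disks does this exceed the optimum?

Best-Fit: [68,34,13] [27,38,35,18] [68,38] → 3 disks.
Total size 339 GB; any packing needs at least ⌈339/128⌉ = 3 disks.
So 3 is already optimal.

0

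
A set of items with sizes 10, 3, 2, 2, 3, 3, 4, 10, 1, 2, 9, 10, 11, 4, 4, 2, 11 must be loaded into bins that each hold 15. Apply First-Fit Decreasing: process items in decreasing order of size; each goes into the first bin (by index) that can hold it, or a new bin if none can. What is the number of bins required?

7

Sorted descending: 11, 11, 10, 10, 10, 9, 4, 4, 4, 3, 3, 3, 2, 2, 2, 2, 1.
Put 11 in bin 1; 4 remain.
Put 11 in bin 2; 4 remain.
Put 10 in bin 3; 5 remain.
Put 10 in bin 4; 5 remain.
Put 10 in bin 5; 5 remain.
Put 9 in bin 6; 6 remain.
Put 4 in bin 1; 0 remain.
Put 4 in bin 2; 0 remain.
Put 4 in bin 3; 1 remain.
Put 3 in bin 4; 2 remain.
Put 3 in bin 5; 2 remain.
Put 3 in bin 6; 3 remain.
Put 2 in bin 4; 0 remain.
Put 2 in bin 5; 0 remain.
Put 2 in bin 6; 1 remain.
Put 2 in bin 7; 13 remain.
Put 1 in bin 3; 0 remain.
Final bins: [11,4] [11,4] [10,4,1] [10,3,2] [10,3,2] [9,3,2] [2].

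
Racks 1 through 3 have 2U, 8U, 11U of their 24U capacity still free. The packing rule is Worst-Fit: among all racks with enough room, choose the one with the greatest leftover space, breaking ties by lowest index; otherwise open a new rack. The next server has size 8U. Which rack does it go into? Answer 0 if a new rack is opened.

3

Racks with room: rack 2 (8U), rack 3 (11U).
Most room is rack 3 with 11U free.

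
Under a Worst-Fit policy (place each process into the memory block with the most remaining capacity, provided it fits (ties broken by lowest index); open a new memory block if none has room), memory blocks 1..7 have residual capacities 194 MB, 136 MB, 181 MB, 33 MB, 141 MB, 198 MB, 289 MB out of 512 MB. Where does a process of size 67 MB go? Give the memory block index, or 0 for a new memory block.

Memory blocks with room: memory block 1 (194 MB), memory block 2 (136 MB), memory block 3 (181 MB), memory block 5 (141 MB), memory block 6 (198 MB), memory block 7 (289 MB).
Most room is memory block 7 with 289 MB free.

7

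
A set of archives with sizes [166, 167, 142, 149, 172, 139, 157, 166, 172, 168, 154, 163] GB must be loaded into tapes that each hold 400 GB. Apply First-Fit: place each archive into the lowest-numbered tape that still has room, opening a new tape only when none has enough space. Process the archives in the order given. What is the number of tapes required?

6 tapes

166 GB → tape 1 (remaining 234 GB)
167 GB → tape 1 (remaining 67 GB)
142 GB → tape 2 (remaining 258 GB)
149 GB → tape 2 (remaining 109 GB)
172 GB → tape 3 (remaining 228 GB)
139 GB → tape 3 (remaining 89 GB)
157 GB → tape 4 (remaining 243 GB)
166 GB → tape 4 (remaining 77 GB)
172 GB → tape 5 (remaining 228 GB)
168 GB → tape 5 (remaining 60 GB)
154 GB → tape 6 (remaining 246 GB)
163 GB → tape 6 (remaining 83 GB)
Final tapes: [166,167] [142,149] [172,139] [157,166] [172,168] [154,163].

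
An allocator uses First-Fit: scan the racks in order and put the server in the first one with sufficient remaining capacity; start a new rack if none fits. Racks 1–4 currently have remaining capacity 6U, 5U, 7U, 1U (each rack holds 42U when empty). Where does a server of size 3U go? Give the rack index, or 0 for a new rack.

Racks with room: rack 1 (6U), rack 2 (5U), rack 3 (7U).
The first with room is rack 1.

1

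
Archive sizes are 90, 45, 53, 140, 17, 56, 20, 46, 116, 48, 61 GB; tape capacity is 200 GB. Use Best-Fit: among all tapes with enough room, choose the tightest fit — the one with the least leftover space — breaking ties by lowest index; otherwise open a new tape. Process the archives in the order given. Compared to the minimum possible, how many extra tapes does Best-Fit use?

0

Best-Fit: [90,45,53] [140,17,20] [56,46,61] [116,48] → 4 tapes.
Total size 692 GB; any packing needs at least ⌈692/200⌉ = 4 tapes.
So 4 is already optimal.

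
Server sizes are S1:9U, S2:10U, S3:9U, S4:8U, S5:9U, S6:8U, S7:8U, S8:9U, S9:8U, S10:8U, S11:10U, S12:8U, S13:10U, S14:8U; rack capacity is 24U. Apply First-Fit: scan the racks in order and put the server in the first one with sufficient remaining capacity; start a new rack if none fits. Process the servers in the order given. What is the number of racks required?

Put S1 (9U) in rack 1; 15U remain.
Put S2 (10U) in rack 1; 5U remain.
Put S3 (9U) in rack 2; 15U remain.
Put S4 (8U) in rack 2; 7U remain.
Put S5 (9U) in rack 3; 15U remain.
Put S6 (8U) in rack 3; 7U remain.
Put S7 (8U) in rack 4; 16U remain.
Put S8 (9U) in rack 4; 7U remain.
Put S9 (8U) in rack 5; 16U remain.
Put S10 (8U) in rack 5; 8U remain.
Put S11 (10U) in rack 6; 14U remain.
Put S12 (8U) in rack 5; 0U remain.
Put S13 (10U) in rack 6; 4U remain.
Put S14 (8U) in rack 7; 16U remain.
Final racks: [9,10] [9,8] [9,8] [8,9] [8,8,8] [10,10] [8].

7 racks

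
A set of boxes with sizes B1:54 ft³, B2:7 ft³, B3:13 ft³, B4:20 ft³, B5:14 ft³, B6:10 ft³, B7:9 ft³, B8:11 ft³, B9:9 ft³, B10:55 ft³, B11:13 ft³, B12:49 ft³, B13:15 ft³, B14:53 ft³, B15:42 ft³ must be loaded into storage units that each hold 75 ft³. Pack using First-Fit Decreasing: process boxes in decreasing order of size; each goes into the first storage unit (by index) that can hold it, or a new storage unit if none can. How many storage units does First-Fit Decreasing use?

6 storage units

Sorted descending: 55, 54, 53, 49, 42, 20, 15, 14, 13, 13, 11, 10, 9, 9, 7.
Put 55 ft³ in storage unit 1; 20 ft³ remain.
Put 54 ft³ in storage unit 2; 21 ft³ remain.
Put 53 ft³ in storage unit 3; 22 ft³ remain.
Put 49 ft³ in storage unit 4; 26 ft³ remain.
Put 42 ft³ in storage unit 5; 33 ft³ remain.
Put 20 ft³ in storage unit 1; 0 ft³ remain.
Put 15 ft³ in storage unit 2; 6 ft³ remain.
Put 14 ft³ in storage unit 3; 8 ft³ remain.
Put 13 ft³ in storage unit 4; 13 ft³ remain.
Put 13 ft³ in storage unit 4; 0 ft³ remain.
Put 11 ft³ in storage unit 5; 22 ft³ remain.
Put 10 ft³ in storage unit 5; 12 ft³ remain.
Put 9 ft³ in storage unit 5; 3 ft³ remain.
Put 9 ft³ in storage unit 6; 66 ft³ remain.
Put 7 ft³ in storage unit 3; 1 ft³ remain.
Final storage units: [55,20] [54,15] [53,14,7] [49,13,13] [42,11,10,9] [9].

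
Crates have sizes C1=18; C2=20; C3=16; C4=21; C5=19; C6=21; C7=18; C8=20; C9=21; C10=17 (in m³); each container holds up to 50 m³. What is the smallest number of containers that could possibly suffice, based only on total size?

4 containers

Total size = 18 + 20 + 16 + 21 + 19 + 21 + 18 + 20 + 21 + 17 = 191 m³.
⌈191 / 50⌉ = 4.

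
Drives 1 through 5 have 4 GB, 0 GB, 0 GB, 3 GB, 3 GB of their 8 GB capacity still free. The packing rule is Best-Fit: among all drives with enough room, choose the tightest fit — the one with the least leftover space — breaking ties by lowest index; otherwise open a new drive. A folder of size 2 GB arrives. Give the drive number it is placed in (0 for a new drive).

4

Drives with room: drive 1 (4 GB), drive 4 (3 GB), drive 5 (3 GB).
Tightest fit is drive 4 with 3 GB free.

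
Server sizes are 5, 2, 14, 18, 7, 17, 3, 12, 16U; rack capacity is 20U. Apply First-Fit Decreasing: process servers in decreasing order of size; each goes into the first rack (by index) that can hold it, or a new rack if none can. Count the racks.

Sorted descending: 18, 17, 16, 14, 12, 7, 5, 3, 2.
rack 1: place 18U, 2U left
rack 2: place 17U, 3U left
rack 3: place 16U, 4U left
rack 4: place 14U, 6U left
rack 5: place 12U, 8U left
rack 5: place 7U, 1U left
rack 4: place 5U, 1U left
rack 2: place 3U, 0U left
rack 1: place 2U, 0U left

5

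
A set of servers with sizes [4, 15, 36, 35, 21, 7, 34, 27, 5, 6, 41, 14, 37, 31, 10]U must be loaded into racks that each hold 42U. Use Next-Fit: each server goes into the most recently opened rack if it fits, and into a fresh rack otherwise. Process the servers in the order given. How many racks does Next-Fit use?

10 racks

Put 4U in rack 1; 38U remain.
Put 15U in rack 1; 23U remain.
Put 36U in rack 2; 6U remain.
Put 35U in rack 3; 7U remain.
Put 21U in rack 4; 21U remain.
Put 7U in rack 4; 14U remain.
Put 34U in rack 5; 8U remain.
Put 27U in rack 6; 15U remain.
Put 5U in rack 6; 10U remain.
Put 6U in rack 6; 4U remain.
Put 41U in rack 7; 1U remain.
Put 14U in rack 8; 28U remain.
Put 37U in rack 9; 5U remain.
Put 31U in rack 10; 11U remain.
Put 10U in rack 10; 1U remain.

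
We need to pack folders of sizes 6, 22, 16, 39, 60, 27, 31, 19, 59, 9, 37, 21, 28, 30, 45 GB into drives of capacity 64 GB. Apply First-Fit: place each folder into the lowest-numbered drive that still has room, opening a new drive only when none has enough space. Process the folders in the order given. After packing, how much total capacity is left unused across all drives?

63

Put 6 GB in drive 1; 58 GB remain.
Put 22 GB in drive 1; 36 GB remain.
Put 16 GB in drive 1; 20 GB remain.
Put 39 GB in drive 2; 25 GB remain.
Put 60 GB in drive 3; 4 GB remain.
Put 27 GB in drive 4; 37 GB remain.
Put 31 GB in drive 4; 6 GB remain.
Put 19 GB in drive 1; 1 GB remain.
Put 59 GB in drive 5; 5 GB remain.
Put 9 GB in drive 2; 16 GB remain.
Put 37 GB in drive 6; 27 GB remain.
Put 21 GB in drive 6; 6 GB remain.
Put 28 GB in drive 7; 36 GB remain.
Put 30 GB in drive 7; 6 GB remain.
Put 45 GB in drive 8; 19 GB remain.
8 drives × 64 GB = 512 GB; used 449 GB; unused 63 GB.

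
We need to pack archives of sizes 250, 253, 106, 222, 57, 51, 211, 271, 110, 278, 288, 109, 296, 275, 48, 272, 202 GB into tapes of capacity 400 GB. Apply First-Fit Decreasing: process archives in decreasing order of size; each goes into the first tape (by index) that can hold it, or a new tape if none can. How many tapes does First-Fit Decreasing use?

11

Sorted descending: 296, 288, 278, 275, 272, 271, 253, 250, 222, 211, 202, 110, 109, 106, 57, 51, 48.
Put 296 GB in tape 1; 104 GB remain.
Put 288 GB in tape 2; 112 GB remain.
Put 278 GB in tape 3; 122 GB remain.
Put 275 GB in tape 4; 125 GB remain.
Put 272 GB in tape 5; 128 GB remain.
Put 271 GB in tape 6; 129 GB remain.
Put 253 GB in tape 7; 147 GB remain.
Put 250 GB in tape 8; 150 GB remain.
Put 222 GB in tape 9; 178 GB remain.
Put 211 GB in tape 10; 189 GB remain.
Put 202 GB in tape 11; 198 GB remain.
Put 110 GB in tape 2; 2 GB remain.
Put 109 GB in tape 3; 13 GB remain.
Put 106 GB in tape 4; 19 GB remain.
Put 57 GB in tape 1; 47 GB remain.
Put 51 GB in tape 5; 77 GB remain.
Put 48 GB in tape 5; 29 GB remain.
Final tapes: [296,57] [288,110] [278,109] [275,106] [272,51,48] [271] [253] [250] [222] [211] [202].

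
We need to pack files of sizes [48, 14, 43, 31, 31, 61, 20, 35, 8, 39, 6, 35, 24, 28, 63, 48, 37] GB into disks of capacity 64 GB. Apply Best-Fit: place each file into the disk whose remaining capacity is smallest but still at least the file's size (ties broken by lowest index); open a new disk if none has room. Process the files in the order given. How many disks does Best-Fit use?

Put 48 GB in disk 1; 16 GB remain.
Put 14 GB in disk 1; 2 GB remain.
Put 43 GB in disk 2; 21 GB remain.
Put 31 GB in disk 3; 33 GB remain.
Put 31 GB in disk 3; 2 GB remain.
Put 61 GB in disk 4; 3 GB remain.
Put 20 GB in disk 2; 1 GB remain.
Put 35 GB in disk 5; 29 GB remain.
Put 8 GB in disk 5; 21 GB remain.
Put 39 GB in disk 6; 25 GB remain.
Put 6 GB in disk 5; 15 GB remain.
Put 35 GB in disk 7; 29 GB remain.
Put 24 GB in disk 6; 1 GB remain.
Put 28 GB in disk 7; 1 GB remain.
Put 63 GB in disk 8; 1 GB remain.
Put 48 GB in disk 9; 16 GB remain.
Put 37 GB in disk 10; 27 GB remain.

10 disks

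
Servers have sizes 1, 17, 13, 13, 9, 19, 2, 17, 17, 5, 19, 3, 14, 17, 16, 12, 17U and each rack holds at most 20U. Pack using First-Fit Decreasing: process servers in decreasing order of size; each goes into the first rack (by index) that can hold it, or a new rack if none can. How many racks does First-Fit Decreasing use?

13 racks

Sorted descending: 19, 19, 17, 17, 17, 17, 17, 16, 14, 13, 13, 12, 9, 5, 3, 2, 1.
Put 19U in rack 1; 1U remain.
Put 19U in rack 2; 1U remain.
Put 17U in rack 3; 3U remain.
Put 17U in rack 4; 3U remain.
Put 17U in rack 5; 3U remain.
Put 17U in rack 6; 3U remain.
Put 17U in rack 7; 3U remain.
Put 16U in rack 8; 4U remain.
Put 14U in rack 9; 6U remain.
Put 13U in rack 10; 7U remain.
Put 13U in rack 11; 7U remain.
Put 12U in rack 12; 8U remain.
Put 9U in rack 13; 11U remain.
Put 5U in rack 9; 1U remain.
Put 3U in rack 3; 0U remain.
Put 2U in rack 4; 1U remain.
Put 1U in rack 1; 0U remain.
Final racks: [19,1] [19] [17,3] [17,2] [17] [17] [17] [16] [14,5] [13] [13] [12] [9].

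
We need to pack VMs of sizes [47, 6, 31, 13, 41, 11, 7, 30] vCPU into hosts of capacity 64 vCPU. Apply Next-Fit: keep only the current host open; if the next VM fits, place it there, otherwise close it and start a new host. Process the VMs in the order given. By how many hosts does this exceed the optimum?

Next-Fit: [47,6] [31,13] [41,11,7] [30] → 4 hosts.
Total size 186 vCPU; any packing needs at least ⌈186/64⌉ = 3 hosts.
An optimal packing achieves that bound: [47,11,6] [41,13,7] [31,30] → 3 hosts.
Excess: 4 − 3 = 1.

1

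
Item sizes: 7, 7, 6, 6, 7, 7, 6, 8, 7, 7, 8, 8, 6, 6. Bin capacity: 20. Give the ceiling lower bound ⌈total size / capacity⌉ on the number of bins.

Total size = 7 + 7 + 6 + 6 + 7 + 7 + 6 + 8 + 7 + 7 + 8 + 8 + 6 + 6 = 96.
⌈96 / 20⌉ = 5.

5 bins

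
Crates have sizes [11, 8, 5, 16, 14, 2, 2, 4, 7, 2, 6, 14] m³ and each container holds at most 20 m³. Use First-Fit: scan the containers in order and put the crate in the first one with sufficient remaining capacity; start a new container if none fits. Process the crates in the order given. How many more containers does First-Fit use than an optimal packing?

First-Fit: [11,8] [5,14] [16,2,2] [4,7,2,6] [14] → 5 containers.
Total size 91 m³; any packing needs at least ⌈91/20⌉ = 5 containers.
So 5 is already optimal.

0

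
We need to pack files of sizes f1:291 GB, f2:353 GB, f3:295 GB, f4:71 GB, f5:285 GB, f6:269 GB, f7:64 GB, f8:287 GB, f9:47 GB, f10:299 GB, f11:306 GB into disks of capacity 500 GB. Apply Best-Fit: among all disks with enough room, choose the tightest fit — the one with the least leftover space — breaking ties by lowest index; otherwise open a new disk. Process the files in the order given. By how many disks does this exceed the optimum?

0

Best-Fit: [291] [353,71,64] [295,47] [285] [269] [287] [299] [306] → 8 disks.
8 files exceed 250 GB (half the capacity), and no two of those can share a disk, so at least 8 disks are needed.
So 8 is already optimal.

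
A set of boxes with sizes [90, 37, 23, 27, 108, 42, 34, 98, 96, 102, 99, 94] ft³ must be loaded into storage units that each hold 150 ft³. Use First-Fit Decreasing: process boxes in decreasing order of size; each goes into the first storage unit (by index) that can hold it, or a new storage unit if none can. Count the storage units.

7 storage units

Sorted descending: 108, 102, 99, 98, 96, 94, 90, 42, 37, 34, 27, 23.
108 ft³ → storage unit 1 (remaining 42 ft³)
102 ft³ → storage unit 2 (remaining 48 ft³)
99 ft³ → storage unit 3 (remaining 51 ft³)
98 ft³ → storage unit 4 (remaining 52 ft³)
96 ft³ → storage unit 5 (remaining 54 ft³)
94 ft³ → storage unit 6 (remaining 56 ft³)
90 ft³ → storage unit 7 (remaining 60 ft³)
42 ft³ → storage unit 1 (remaining 0 ft³)
37 ft³ → storage unit 2 (remaining 11 ft³)
34 ft³ → storage unit 3 (remaining 17 ft³)
27 ft³ → storage unit 4 (remaining 25 ft³)
23 ft³ → storage unit 4 (remaining 2 ft³)
Final storage units: [108,42] [102,37] [99,34] [98,27,23] [96] [94] [90].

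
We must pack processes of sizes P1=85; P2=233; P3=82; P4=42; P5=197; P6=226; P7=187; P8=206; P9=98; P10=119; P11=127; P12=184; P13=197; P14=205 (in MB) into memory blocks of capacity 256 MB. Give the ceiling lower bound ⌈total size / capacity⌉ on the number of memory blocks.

Total size = 85 + 233 + 82 + 42 + 197 + 226 + 187 + 206 + 98 + 119 + 127 + 184 + 197 + 205 = 2188 MB.
⌈2188 / 256⌉ = 9.

9 memory blocks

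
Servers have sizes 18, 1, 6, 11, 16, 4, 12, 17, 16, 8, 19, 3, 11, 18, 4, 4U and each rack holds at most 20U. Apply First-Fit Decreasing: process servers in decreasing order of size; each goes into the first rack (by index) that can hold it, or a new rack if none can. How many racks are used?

Sorted descending: 19, 18, 18, 17, 16, 16, 12, 11, 11, 8, 6, 4, 4, 4, 3, 1.
Put 19U in rack 1; 1U remain.
Put 18U in rack 2; 2U remain.
Put 18U in rack 3; 2U remain.
Put 17U in rack 4; 3U remain.
Put 16U in rack 5; 4U remain.
Put 16U in rack 6; 4U remain.
Put 12U in rack 7; 8U remain.
Put 11U in rack 8; 9U remain.
Put 11U in rack 9; 9U remain.
Put 8U in rack 7; 0U remain.
Put 6U in rack 8; 3U remain.
Put 4U in rack 5; 0U remain.
Put 4U in rack 6; 0U remain.
Put 4U in rack 9; 5U remain.
Put 3U in rack 4; 0U remain.
Put 1U in rack 1; 0U remain.
Final racks: [19,1] [18] [18] [17,3] [16,4] [16,4] [12,8] [11,6] [11,4].

9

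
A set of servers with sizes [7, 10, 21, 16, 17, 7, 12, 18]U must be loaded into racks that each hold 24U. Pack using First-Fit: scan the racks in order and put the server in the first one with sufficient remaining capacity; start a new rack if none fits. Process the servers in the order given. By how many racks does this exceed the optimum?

First-Fit: [7,10,7] [21] [16] [17] [12] [18] → 6 racks.
Total size 108U; any packing needs at least ⌈108/24⌉ = 5 racks.
An optimal packing achieves that bound: [21] [18] [17,7] [16,7] [12,10] → 5 racks.
Excess: 6 − 5 = 1.

1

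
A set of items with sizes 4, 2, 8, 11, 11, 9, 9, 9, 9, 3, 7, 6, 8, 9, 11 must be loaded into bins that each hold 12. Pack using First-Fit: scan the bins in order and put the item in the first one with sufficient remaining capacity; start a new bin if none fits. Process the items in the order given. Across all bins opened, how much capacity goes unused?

40

4 → bin 1 (remaining 8)
2 → bin 1 (remaining 6)
8 → bin 2 (remaining 4)
11 → bin 3 (remaining 1)
11 → bin 4 (remaining 1)
9 → bin 5 (remaining 3)
9 → bin 6 (remaining 3)
9 → bin 7 (remaining 3)
9 → bin 8 (remaining 3)
3 → bin 1 (remaining 3)
7 → bin 9 (remaining 5)
6 → bin 10 (remaining 6)
8 → bin 11 (remaining 4)
9 → bin 12 (remaining 3)
11 → bin 13 (remaining 1)
13 bins × 12 = 156; used 116; unused 40.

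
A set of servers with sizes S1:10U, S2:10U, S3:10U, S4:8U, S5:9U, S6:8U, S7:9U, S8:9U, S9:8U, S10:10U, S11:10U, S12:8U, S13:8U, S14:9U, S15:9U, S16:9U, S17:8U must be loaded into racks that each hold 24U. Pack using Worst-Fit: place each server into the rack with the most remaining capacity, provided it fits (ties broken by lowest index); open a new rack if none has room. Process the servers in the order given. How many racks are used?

9 racks

rack 1: place S1 (10U), 14U left
rack 1: place S2 (10U), 4U left
rack 2: place S3 (10U), 14U left
rack 2: place S4 (8U), 6U left
rack 3: place S5 (9U), 15U left
rack 3: place S6 (8U), 7U left
rack 4: place S7 (9U), 15U left
rack 4: place S8 (9U), 6U left
rack 5: place S9 (8U), 16U left
rack 5: place S10 (10U), 6U left
rack 6: place S11 (10U), 14U left
rack 6: place S12 (8U), 6U left
rack 7: place S13 (8U), 16U left
rack 7: place S14 (9U), 7U left
rack 8: place S15 (9U), 15U left
rack 8: place S16 (9U), 6U left
rack 9: place S17 (8U), 16U left
Final racks: [10,10] [10,8] [9,8] [9,9] [8,10] [10,8] [8,9] [9,9] [8].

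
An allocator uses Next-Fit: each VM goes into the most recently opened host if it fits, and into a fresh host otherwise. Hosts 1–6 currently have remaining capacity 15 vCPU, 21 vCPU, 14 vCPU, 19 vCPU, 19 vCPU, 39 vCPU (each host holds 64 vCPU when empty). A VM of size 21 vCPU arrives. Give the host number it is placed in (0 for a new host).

6

Next-Fit only looks at host 6, which has 39 vCPU free.
21 vCPU fits there.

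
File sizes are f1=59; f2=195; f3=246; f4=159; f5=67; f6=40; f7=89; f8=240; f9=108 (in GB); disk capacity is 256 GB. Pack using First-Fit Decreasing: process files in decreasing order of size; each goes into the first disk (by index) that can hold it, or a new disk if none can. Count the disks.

Sorted descending: 246, 240, 195, 159, 108, 89, 67, 59, 40.
disk 1: place 246 GB, 10 GB left
disk 2: place 240 GB, 16 GB left
disk 3: place 195 GB, 61 GB left
disk 4: place 159 GB, 97 GB left
disk 5: place 108 GB, 148 GB left
disk 4: place 89 GB, 8 GB left
disk 5: place 67 GB, 81 GB left
disk 3: place 59 GB, 2 GB left
disk 5: place 40 GB, 41 GB left
Final disks: [246] [240] [195,59] [159,89] [108,67,40].

5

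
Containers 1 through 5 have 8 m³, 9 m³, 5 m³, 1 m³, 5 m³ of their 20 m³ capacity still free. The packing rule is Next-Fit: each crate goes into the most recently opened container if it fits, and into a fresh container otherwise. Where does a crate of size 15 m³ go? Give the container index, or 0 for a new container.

0

Next-Fit only looks at container 5, which has 5 m³ free.
15 m³ does not fit, so a new container is opened.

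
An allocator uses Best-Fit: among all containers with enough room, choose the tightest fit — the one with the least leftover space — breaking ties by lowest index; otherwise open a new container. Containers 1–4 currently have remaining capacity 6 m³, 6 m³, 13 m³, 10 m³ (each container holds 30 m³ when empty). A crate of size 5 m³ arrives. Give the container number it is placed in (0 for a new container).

1

Containers with room: container 1 (6 m³), container 2 (6 m³), container 3 (13 m³), container 4 (10 m³).
Tightest fit is container 1 with 6 m³ free.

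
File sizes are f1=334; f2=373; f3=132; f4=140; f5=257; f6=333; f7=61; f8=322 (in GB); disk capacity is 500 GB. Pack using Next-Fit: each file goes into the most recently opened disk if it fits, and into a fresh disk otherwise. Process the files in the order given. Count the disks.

disk 1: place f1 (334 GB), 166 GB left
disk 2: place f2 (373 GB), 127 GB left
disk 3: place f3 (132 GB), 368 GB left
disk 3: place f4 (140 GB), 228 GB left
disk 4: place f5 (257 GB), 243 GB left
disk 5: place f6 (333 GB), 167 GB left
disk 5: place f7 (61 GB), 106 GB left
disk 6: place f8 (322 GB), 178 GB left

6 disks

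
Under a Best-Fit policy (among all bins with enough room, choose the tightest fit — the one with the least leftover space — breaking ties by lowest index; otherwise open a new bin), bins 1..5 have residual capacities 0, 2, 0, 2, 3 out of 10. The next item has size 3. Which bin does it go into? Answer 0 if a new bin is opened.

5

Bins with room: bin 5 (3).
Tightest fit is bin 5 with 3 free.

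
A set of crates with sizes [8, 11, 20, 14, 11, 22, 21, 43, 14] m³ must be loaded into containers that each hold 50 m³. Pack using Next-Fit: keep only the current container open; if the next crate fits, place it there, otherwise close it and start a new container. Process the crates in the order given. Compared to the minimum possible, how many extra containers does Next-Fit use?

Next-Fit: [8,11,20] [14,11,22] [21] [43] [14] → 5 containers.
Total size 164 m³; any packing needs at least ⌈164/50⌉ = 4 containers.
An optimal packing achieves that bound: [43] [22,21] [20,14,14] [11,11,8] → 4 containers.
Excess: 5 − 4 = 1.

1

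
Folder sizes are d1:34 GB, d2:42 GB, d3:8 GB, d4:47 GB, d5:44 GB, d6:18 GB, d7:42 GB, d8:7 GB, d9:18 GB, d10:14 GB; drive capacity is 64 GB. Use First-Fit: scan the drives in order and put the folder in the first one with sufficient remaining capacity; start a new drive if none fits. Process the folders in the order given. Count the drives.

5 drives

drive 1: place d1 (34 GB), 30 GB left
drive 2: place d2 (42 GB), 22 GB left
drive 1: place d3 (8 GB), 22 GB left
drive 3: place d4 (47 GB), 17 GB left
drive 4: place d5 (44 GB), 20 GB left
drive 1: place d6 (18 GB), 4 GB left
drive 5: place d7 (42 GB), 22 GB left
drive 2: place d8 (7 GB), 15 GB left
drive 4: place d9 (18 GB), 2 GB left
drive 2: place d10 (14 GB), 1 GB left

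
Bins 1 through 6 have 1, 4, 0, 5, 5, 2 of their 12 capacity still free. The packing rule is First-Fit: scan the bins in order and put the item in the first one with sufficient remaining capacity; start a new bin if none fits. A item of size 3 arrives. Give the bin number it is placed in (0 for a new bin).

Bins with room: bin 2 (4), bin 4 (5), bin 5 (5).
The first with room is bin 2.

2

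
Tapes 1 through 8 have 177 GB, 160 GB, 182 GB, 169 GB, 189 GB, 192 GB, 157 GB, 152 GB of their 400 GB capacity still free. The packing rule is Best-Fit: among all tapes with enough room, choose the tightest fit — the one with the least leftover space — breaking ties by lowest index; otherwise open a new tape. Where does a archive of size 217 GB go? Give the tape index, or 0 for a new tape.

No tape has ≥ 217 GB free, so a new tape is opened.

0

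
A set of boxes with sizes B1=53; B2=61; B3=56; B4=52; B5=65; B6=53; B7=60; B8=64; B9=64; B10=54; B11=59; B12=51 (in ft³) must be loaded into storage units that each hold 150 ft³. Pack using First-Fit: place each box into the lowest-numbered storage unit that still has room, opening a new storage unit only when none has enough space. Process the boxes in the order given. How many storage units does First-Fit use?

Put B1 (53 ft³) in storage unit 1; 97 ft³ remain.
Put B2 (61 ft³) in storage unit 1; 36 ft³ remain.
Put B3 (56 ft³) in storage unit 2; 94 ft³ remain.
Put B4 (52 ft³) in storage unit 2; 42 ft³ remain.
Put B5 (65 ft³) in storage unit 3; 85 ft³ remain.
Put B6 (53 ft³) in storage unit 3; 32 ft³ remain.
Put B7 (60 ft³) in storage unit 4; 90 ft³ remain.
Put B8 (64 ft³) in storage unit 4; 26 ft³ remain.
Put B9 (64 ft³) in storage unit 5; 86 ft³ remain.
Put B10 (54 ft³) in storage unit 5; 32 ft³ remain.
Put B11 (59 ft³) in storage unit 6; 91 ft³ remain.
Put B12 (51 ft³) in storage unit 6; 40 ft³ remain.
Final storage units: [53,61] [56,52] [65,53] [60,64] [64,54] [59,51].

6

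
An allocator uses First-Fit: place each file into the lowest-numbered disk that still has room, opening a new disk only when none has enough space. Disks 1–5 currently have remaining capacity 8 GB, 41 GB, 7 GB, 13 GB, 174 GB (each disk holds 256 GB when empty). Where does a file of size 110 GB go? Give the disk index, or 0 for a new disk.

5

Disks with room: disk 5 (174 GB).
The first with room is disk 5.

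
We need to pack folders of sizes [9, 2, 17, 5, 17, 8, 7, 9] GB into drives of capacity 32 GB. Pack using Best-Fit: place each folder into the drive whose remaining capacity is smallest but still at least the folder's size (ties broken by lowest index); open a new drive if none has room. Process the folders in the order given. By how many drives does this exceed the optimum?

0

Best-Fit: [9,2,17] [5,17,8] [7,9] → 3 drives.
Total size 74 GB; any packing needs at least ⌈74/32⌉ = 3 drives.
So 3 is already optimal.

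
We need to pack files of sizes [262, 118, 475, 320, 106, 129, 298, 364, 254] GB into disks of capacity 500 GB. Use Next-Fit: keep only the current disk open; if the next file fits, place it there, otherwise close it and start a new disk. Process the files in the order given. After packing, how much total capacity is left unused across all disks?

674

262 GB → disk 1 (remaining 238 GB)
118 GB → disk 1 (remaining 120 GB)
475 GB → disk 2 (remaining 25 GB)
320 GB → disk 3 (remaining 180 GB)
106 GB → disk 3 (remaining 74 GB)
129 GB → disk 4 (remaining 371 GB)
298 GB → disk 4 (remaining 73 GB)
364 GB → disk 5 (remaining 136 GB)
254 GB → disk 6 (remaining 246 GB)
6 disks × 500 GB = 3000 GB; used 2326 GB; unused 674 GB.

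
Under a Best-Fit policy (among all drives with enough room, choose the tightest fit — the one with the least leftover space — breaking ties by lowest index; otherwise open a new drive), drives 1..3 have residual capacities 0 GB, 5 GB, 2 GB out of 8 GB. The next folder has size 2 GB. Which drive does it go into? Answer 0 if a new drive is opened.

Drives with room: drive 2 (5 GB), drive 3 (2 GB).
Tightest fit is drive 3 with 2 GB free.

3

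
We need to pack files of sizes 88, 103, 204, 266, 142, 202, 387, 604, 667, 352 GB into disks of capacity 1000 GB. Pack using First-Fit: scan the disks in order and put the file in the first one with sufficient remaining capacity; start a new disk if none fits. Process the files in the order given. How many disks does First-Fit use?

Put 88 GB in disk 1; 912 GB remain.
Put 103 GB in disk 1; 809 GB remain.
Put 204 GB in disk 1; 605 GB remain.
Put 266 GB in disk 1; 339 GB remain.
Put 142 GB in disk 1; 197 GB remain.
Put 202 GB in disk 2; 798 GB remain.
Put 387 GB in disk 2; 411 GB remain.
Put 604 GB in disk 3; 396 GB remain.
Put 667 GB in disk 4; 333 GB remain.
Put 352 GB in disk 2; 59 GB remain.

4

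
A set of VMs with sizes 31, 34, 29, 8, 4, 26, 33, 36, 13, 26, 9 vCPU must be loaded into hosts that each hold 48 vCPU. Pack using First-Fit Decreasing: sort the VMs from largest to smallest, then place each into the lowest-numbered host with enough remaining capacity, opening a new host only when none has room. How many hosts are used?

7

Sorted descending: 36, 34, 33, 31, 29, 26, 26, 13, 9, 8, 4.
36 vCPU → host 1 (remaining 12 vCPU)
34 vCPU → host 2 (remaining 14 vCPU)
33 vCPU → host 3 (remaining 15 vCPU)
31 vCPU → host 4 (remaining 17 vCPU)
29 vCPU → host 5 (remaining 19 vCPU)
26 vCPU → host 6 (remaining 22 vCPU)
26 vCPU → host 7 (remaining 22 vCPU)
13 vCPU → host 2 (remaining 1 vCPU)
9 vCPU → host 1 (remaining 3 vCPU)
8 vCPU → host 3 (remaining 7 vCPU)
4 vCPU → host 3 (remaining 3 vCPU)
Final hosts: [36,9] [34,13] [33,8,4] [31] [29] [26] [26].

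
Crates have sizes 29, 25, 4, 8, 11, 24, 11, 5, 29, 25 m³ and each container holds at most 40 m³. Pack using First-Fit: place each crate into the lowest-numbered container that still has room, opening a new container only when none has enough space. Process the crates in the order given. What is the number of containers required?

5

Put 29 m³ in container 1; 11 m³ remain.
Put 25 m³ in container 2; 15 m³ remain.
Put 4 m³ in container 1; 7 m³ remain.
Put 8 m³ in container 2; 7 m³ remain.
Put 11 m³ in container 3; 29 m³ remain.
Put 24 m³ in container 3; 5 m³ remain.
Put 11 m³ in container 4; 29 m³ remain.
Put 5 m³ in container 1; 2 m³ remain.
Put 29 m³ in container 4; 0 m³ remain.
Put 25 m³ in container 5; 15 m³ remain.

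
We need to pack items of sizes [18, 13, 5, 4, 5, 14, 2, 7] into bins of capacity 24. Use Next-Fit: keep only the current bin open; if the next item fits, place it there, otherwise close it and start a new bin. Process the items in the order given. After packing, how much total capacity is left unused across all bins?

18 → bin 1 (remaining 6)
13 → bin 2 (remaining 11)
5 → bin 2 (remaining 6)
4 → bin 2 (remaining 2)
5 → bin 3 (remaining 19)
14 → bin 3 (remaining 5)
2 → bin 3 (remaining 3)
7 → bin 4 (remaining 17)
4 bins × 24 = 96; used 68; unused 28.

28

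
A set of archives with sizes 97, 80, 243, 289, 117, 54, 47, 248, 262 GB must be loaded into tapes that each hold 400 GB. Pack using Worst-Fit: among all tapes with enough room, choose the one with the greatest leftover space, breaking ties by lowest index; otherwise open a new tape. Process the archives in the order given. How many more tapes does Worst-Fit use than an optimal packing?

1

Worst-Fit: [97,80,117] [243,54] [289,47] [248] [262] → 5 tapes.
Total size 1437 GB; any packing needs at least ⌈1437/400⌉ = 4 tapes.
An optimal packing achieves that bound: [289,97] [262,117] [248,80,54] [243,47] → 4 tapes.
Excess: 5 − 4 = 1.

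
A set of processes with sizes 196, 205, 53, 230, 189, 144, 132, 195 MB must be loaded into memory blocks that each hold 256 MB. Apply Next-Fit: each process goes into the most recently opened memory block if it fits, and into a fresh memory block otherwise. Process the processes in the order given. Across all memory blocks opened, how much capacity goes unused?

704

Put 196 MB in memory block 1; 60 MB remain.
Put 205 MB in memory block 2; 51 MB remain.
Put 53 MB in memory block 3; 203 MB remain.
Put 230 MB in memory block 4; 26 MB remain.
Put 189 MB in memory block 5; 67 MB remain.
Put 144 MB in memory block 6; 112 MB remain.
Put 132 MB in memory block 7; 124 MB remain.
Put 195 MB in memory block 8; 61 MB remain.
8 memory blocks × 256 MB = 2048 MB; used 1344 MB; unused 704 MB.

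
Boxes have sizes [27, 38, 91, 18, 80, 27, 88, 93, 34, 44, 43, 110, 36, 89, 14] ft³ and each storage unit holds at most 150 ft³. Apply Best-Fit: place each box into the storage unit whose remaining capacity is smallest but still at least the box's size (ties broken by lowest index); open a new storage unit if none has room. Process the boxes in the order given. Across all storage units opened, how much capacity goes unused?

27 ft³ → storage unit 1 (remaining 123 ft³)
38 ft³ → storage unit 1 (remaining 85 ft³)
91 ft³ → storage unit 2 (remaining 59 ft³)
18 ft³ → storage unit 2 (remaining 41 ft³)
80 ft³ → storage unit 1 (remaining 5 ft³)
27 ft³ → storage unit 2 (remaining 14 ft³)
88 ft³ → storage unit 3 (remaining 62 ft³)
93 ft³ → storage unit 4 (remaining 57 ft³)
34 ft³ → storage unit 4 (remaining 23 ft³)
44 ft³ → storage unit 3 (remaining 18 ft³)
43 ft³ → storage unit 5 (remaining 107 ft³)
110 ft³ → storage unit 6 (remaining 40 ft³)
36 ft³ → storage unit 6 (remaining 4 ft³)
89 ft³ → storage unit 5 (remaining 18 ft³)
14 ft³ → storage unit 2 (remaining 0 ft³)
6 storage units × 150 ft³ = 900 ft³; used 832 ft³; unused 68 ft³.

68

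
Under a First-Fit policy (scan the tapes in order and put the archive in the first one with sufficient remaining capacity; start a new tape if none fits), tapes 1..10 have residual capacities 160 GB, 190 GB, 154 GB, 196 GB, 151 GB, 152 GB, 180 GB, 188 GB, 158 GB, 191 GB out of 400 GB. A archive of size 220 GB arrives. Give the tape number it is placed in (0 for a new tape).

No tape has ≥ 220 GB free, so a new tape is opened.

0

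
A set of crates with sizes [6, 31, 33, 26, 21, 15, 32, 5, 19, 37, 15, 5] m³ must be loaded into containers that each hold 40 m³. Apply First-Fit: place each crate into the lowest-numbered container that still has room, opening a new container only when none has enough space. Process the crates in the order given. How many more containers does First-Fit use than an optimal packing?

First-Fit: [6,31] [33,5] [26,5] [21,15] [32] [19,15] [37] → 7 containers.
Total size 245 m³; any packing needs at least ⌈245/40⌉ = 7 containers.
So 7 is already optimal.

0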